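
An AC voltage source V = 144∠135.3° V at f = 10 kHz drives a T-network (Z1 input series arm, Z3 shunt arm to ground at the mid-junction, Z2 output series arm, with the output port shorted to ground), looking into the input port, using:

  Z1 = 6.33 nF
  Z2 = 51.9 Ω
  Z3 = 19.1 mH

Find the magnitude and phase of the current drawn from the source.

Step 1 — Angular frequency: ω = 2π·f = 2π·1e+04 = 6.283e+04 rad/s.
Step 2 — Component impedances:
  Z1: Z = 1/(jωC) = -j/(ω·C) = 0 - j2514 Ω
  Z2: Z = R = 51.9 Ω
  Z3: Z = jωL = j·6.283e+04·0.0191 = 0 + j1200 Ω
Step 3 — With the output port shorted to ground, the output series arm Z2 runs from the junction to ground; the shunt arm Z3 also runs from the junction to ground. They appear in parallel: Z3 || Z2 = 51.8 + j2.24 Ω.
Step 4 — Series with input arm Z1: Z_in = Z1 + (Z3 || Z2) = 51.8 - j2512 Ω = 2513∠-88.8° Ω.
Step 5 — Source phasor: V = 144∠135.3° V = -102.4 + j101.3 V.
Step 6 — Ohm's law: I = V / Z_total = (-102.4 + j101.3) / (51.8 - j2512) = -0.04114 - j0.0399 A.
Step 7 — Convert to polar: |I| = 0.05731 A, ∠I = -135.9°.

I = 0.05731∠-135.9° A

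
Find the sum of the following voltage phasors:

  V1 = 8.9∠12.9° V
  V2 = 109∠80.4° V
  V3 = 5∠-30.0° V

Step 1 — Convert each phasor to rectangular form:
  V1 = 8.9·(cos(12.9°) + j·sin(12.9°)) = 8.675 + j1.987 V
  V2 = 109·(cos(80.4°) + j·sin(80.4°)) = 18.18 + j107.5 V
  V3 = 5·(cos(-30.0°) + j·sin(-30.0°)) = 4.33 - j2.5 V
Step 2 — Sum components: V_total = 31.18 + j107 V.
Step 3 — Convert to polar: |V_total| = 111.4 V, ∠V_total = 73.7°.

V_total = 111.4∠73.7° V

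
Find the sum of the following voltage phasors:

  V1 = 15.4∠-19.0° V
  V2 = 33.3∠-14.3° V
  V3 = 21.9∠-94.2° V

Step 1 — Convert each phasor to rectangular form:
  V1 = 15.4·(cos(-19.0°) + j·sin(-19.0°)) = 14.56 - j5.014 V
  V2 = 33.3·(cos(-14.3°) + j·sin(-14.3°)) = 32.27 - j8.225 V
  V3 = 21.9·(cos(-94.2°) + j·sin(-94.2°)) = -1.604 - j21.84 V
Step 2 — Sum components: V_total = 45.23 - j35.08 V.
Step 3 — Convert to polar: |V_total| = 57.24 V, ∠V_total = -37.8°.

V_total = 57.24∠-37.8° V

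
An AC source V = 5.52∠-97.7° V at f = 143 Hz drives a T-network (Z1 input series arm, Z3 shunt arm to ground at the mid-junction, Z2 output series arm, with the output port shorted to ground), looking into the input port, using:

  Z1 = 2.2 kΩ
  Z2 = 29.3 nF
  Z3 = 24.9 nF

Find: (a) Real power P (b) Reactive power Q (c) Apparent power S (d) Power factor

Step 1 — Angular frequency: ω = 2π·f = 2π·143 = 898.5 rad/s.
Step 2 — Component impedances:
  Z1: Z = R = 2200 Ω
  Z2: Z = 1/(jωC) = -j/(ω·C) = 0 - j3.799e+04 Ω
  Z3: Z = 1/(jωC) = -j/(ω·C) = 0 - j4.47e+04 Ω
Step 3 — With the output port shorted to ground, the output series arm Z2 runs from the junction to ground; the shunt arm Z3 also runs from the junction to ground. They appear in parallel: Z3 || Z2 = 0 - j2.053e+04 Ω.
Step 4 — Series with input arm Z1: Z_in = Z1 + (Z3 || Z2) = 2200 - j2.053e+04 Ω = 2.065e+04∠-83.9° Ω.
Step 5 — Source phasor: V = 5.52∠-97.7° V = -0.7396 - j5.47 V.
Step 6 — Current: I = V / Z = 0.0002596 - j6.383e-05 A = 0.0002673∠-13.8° A.
Step 7 — Complex power: S = V·I* = 0.0001572 - j0.001467 VA.
Step 8 — Real power: P = Re(S) = 0.0001572 W.
Step 9 — Reactive power: Q = Im(S) = -0.001467 VAR.
Step 10 — Apparent power: |S| = 0.001475 VA.
Step 11 — Power factor: PF = P/|S| = 0.1065 (leading).

(a) P = 0.0001572 W  (b) Q = -0.001467 VAR  (c) S = 0.001475 VA  (d) PF = 0.1065 (leading)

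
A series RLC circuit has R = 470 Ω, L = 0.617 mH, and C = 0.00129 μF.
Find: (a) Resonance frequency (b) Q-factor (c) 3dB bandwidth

Step 1 — Resonance: ω₀ = 1/√(LC) = 1/√(0.000617·1.29e-09) = 1.121e+06 rad/s.
Step 2 — f₀ = ω₀/(2π) = 1.784e+05 Hz.
Step 3 — Series Q: Q = ω₀L/R = 1.121e+06·0.000617/470 = 1.471.
Step 4 — Bandwidth: Δω = ω₀/Q = 7.618e+05 rad/s; BW = Δω/(2π) = 1.212e+05 Hz.

(a) f₀ = 1.784e+05 Hz  (b) Q = 1.471  (c) BW = 1.212e+05 Hz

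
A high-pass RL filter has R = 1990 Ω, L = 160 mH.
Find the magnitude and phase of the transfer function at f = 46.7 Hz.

Step 1 — Angular frequency: ω = 2π·46.7 = 293.4 rad/s.
Step 2 — Transfer function: H(jω) = jωL/(R + jωL).
Step 3 — Numerator jωL = j·46.95; denominator R + jωL = 1990 + j46.95.
Step 4 — H = 0.0005563 + j0.02358.
Step 5 — Magnitude: |H| = 0.02359 (-32.5 dB); phase: φ = 88.6°.

|H| = 0.02359 (-32.5 dB), φ = 88.6°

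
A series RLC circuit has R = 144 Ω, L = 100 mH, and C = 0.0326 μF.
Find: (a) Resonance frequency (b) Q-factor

Step 1 — Resonance condition Im(Z)=0 gives ω₀ = 1/√(LC).
Step 2 — ω₀ = 1/√(0.1·3.26e-08) = 1.751e+04 rad/s.
Step 3 — f₀ = ω₀/(2π) = 2787 Hz.
Step 4 — Series Q: Q = ω₀L/R = 1.751e+04·0.1/144 = 12.16.

(a) f₀ = 2787 Hz  (b) Q = 12.16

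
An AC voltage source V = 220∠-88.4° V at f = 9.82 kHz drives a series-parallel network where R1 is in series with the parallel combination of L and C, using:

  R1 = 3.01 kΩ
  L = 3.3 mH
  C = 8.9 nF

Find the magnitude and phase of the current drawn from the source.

Step 1 — Angular frequency: ω = 2π·f = 2π·9820 = 6.17e+04 rad/s.
Step 2 — Component impedances:
  R1: Z = R = 3010 Ω
  L: Z = jωL = j·6.17e+04·0.0033 = 0 + j203.6 Ω
  C: Z = 1/(jωC) = -j/(ω·C) = 0 - j1821 Ω
Step 3 — Parallel branch: L || C = 1/(1/L + 1/C) = 0 + j229.2 Ω.
Step 4 — Series with R1: Z_total = R1 + (L || C) = 3010 + j229.2 Ω = 3019∠4.4° Ω.
Step 5 — Source phasor: V = 220∠-88.4° V = 6.143 - j219.9 V.
Step 6 — Ohm's law: I = V / Z_total = (6.143 - j219.9) / (3010 + j229.2) = -0.003503 - j0.07279 A.
Step 7 — Convert to polar: |I| = 0.07288 A, ∠I = -92.8°.

I = 0.07288∠-92.8° A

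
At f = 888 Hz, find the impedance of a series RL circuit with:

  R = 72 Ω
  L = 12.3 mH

Step 1 — Angular frequency: ω = 2π·f = 2π·888 = 5579 rad/s.
Step 2 — Component impedances:
  R: Z = R = 72 Ω
  L: Z = jωL = j·5579·0.0123 = 0 + j68.63 Ω
Step 3 — Series combination: Z_total = R + L = 72 + j68.63 Ω = 99.47∠43.6° Ω.

Z = 72 + j68.63 Ω = 99.47∠43.6° Ω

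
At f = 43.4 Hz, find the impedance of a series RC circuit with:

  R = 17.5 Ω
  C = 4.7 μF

Step 1 — Angular frequency: ω = 2π·f = 2π·43.4 = 272.7 rad/s.
Step 2 — Component impedances:
  R: Z = R = 17.5 Ω
  C: Z = 1/(jωC) = -j/(ω·C) = 0 - j780.2 Ω
Step 3 — Series combination: Z_total = R + C = 17.5 - j780.2 Ω = 780.4∠-88.7° Ω.

Z = 17.5 - j780.2 Ω = 780.4∠-88.7° Ω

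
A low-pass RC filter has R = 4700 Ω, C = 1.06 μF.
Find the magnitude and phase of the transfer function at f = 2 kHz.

Step 1 — Angular frequency: ω = 2π·2000 = 1.257e+04 rad/s.
Step 2 — Transfer function: H(jω) = 1/(1 + jωRC).
Step 3 — Denominator: 1 + jωRC = 1 + j·1.257e+04·4700·1.06e-06 = 1 + j62.61.
Step 4 — H = 0.0002551 - j0.01597.
Step 5 — Magnitude: |H| = 0.01597 (-35.9 dB); phase: φ = -89.1°.

|H| = 0.01597 (-35.9 dB), φ = -89.1°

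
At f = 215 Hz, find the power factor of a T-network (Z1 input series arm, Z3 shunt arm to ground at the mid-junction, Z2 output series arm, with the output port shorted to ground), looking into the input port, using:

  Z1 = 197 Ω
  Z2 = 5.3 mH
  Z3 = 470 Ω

Step 1 — Angular frequency: ω = 2π·f = 2π·215 = 1351 rad/s.
Step 2 — Component impedances:
  Z1: Z = R = 197 Ω
  Z2: Z = jωL = j·1351·0.0053 = 0 + j7.16 Ω
  Z3: Z = R = 470 Ω
Step 3 — With the output port shorted to ground, the output series arm Z2 runs from the junction to ground; the shunt arm Z3 also runs from the junction to ground. They appear in parallel: Z3 || Z2 = 0.109 + j7.158 Ω.
Step 4 — Series with input arm Z1: Z_in = Z1 + (Z3 || Z2) = 197.1 + j7.158 Ω = 197.2∠2.1° Ω.
Step 5 — Power factor: PF = cos(φ) = Re(Z)/|Z| = 197.11/197.24 = 0.9993.
Step 6 — Type: Im(Z) = 7.158 ⇒ lagging (phase φ = 2.1°).

PF = 0.9993 (lagging, φ = 2.1°)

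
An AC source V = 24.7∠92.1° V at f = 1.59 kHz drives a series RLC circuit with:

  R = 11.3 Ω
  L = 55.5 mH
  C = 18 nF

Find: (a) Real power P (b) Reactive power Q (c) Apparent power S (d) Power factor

Step 1 — Angular frequency: ω = 2π·f = 2π·1590 = 9990 rad/s.
Step 2 — Component impedances:
  R: Z = R = 11.3 Ω
  L: Z = jωL = j·9990·0.0555 = 0 + j554.5 Ω
  C: Z = 1/(jωC) = -j/(ω·C) = 0 - j5561 Ω
Step 3 — Series combination: Z_total = R + L + C = 11.3 - j5007 Ω = 5007∠-89.9° Ω.
Step 4 — Source phasor: V = 24.7∠92.1° V = -0.9051 + j24.68 V.
Step 5 — Current: I = V / Z = -0.004931 - j0.0001697 A = 0.004934∠-178.0° A.
Step 6 — Complex power: S = V·I* = 0.000275 - j0.1219 VA.
Step 7 — Real power: P = Re(S) = 0.000275 W.
Step 8 — Reactive power: Q = Im(S) = -0.1219 VAR.
Step 9 — Apparent power: |S| = 0.1219 VA.
Step 10 — Power factor: PF = P/|S| = 0.002257 (leading).

(a) P = 0.000275 W  (b) Q = -0.1219 VAR  (c) S = 0.1219 VA  (d) PF = 0.002257 (leading)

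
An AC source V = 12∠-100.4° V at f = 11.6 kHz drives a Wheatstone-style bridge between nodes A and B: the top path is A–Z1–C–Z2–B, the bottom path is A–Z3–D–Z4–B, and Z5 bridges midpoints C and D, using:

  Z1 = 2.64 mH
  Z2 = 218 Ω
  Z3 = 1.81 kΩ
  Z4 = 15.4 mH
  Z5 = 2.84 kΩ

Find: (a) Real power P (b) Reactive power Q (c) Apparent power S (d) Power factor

Step 1 — Angular frequency: ω = 2π·f = 2π·1.16e+04 = 7.288e+04 rad/s.
Step 2 — Component impedances:
  Z1: Z = jωL = j·7.288e+04·0.00264 = 0 + j192.4 Ω
  Z2: Z = R = 218 Ω
  Z3: Z = R = 1810 Ω
  Z4: Z = jωL = j·7.288e+04·0.0154 = 0 + j1122 Ω
  Z5: Z = R = 2840 Ω
Step 3 — Bridge requires nodal analysis (the Z5 bridge couples midpoints C and D, so the two paths cannot be reduced to a simple series/parallel combination). Setting node B to ground and injecting 1 A at node A, the 3-node admittance system at A, C, D solves to V_A = Z_AB = 191.4 + j183.8 Ω = 265.3∠43.8° Ω.
Step 4 — Source phasor: V = 12∠-100.4° V = -2.166 - j11.8 V.
Step 5 — Current: I = V / Z = -0.0367 - j0.02643 A = 0.04523∠-144.2° A.
Step 6 — Complex power: S = V·I* = 0.3915 + j0.3759 VA.
Step 7 — Real power: P = Re(S) = 0.3915 W.
Step 8 — Reactive power: Q = Im(S) = 0.3759 VAR.
Step 9 — Apparent power: |S| = 0.5427 VA.
Step 10 — Power factor: PF = P/|S| = 0.7213 (lagging).

(a) P = 0.3915 W  (b) Q = 0.3759 VAR  (c) S = 0.5427 VA  (d) PF = 0.7213 (lagging)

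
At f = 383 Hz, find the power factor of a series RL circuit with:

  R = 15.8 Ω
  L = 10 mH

Step 1 — Angular frequency: ω = 2π·f = 2π·383 = 2406 rad/s.
Step 2 — Component impedances:
  R: Z = R = 15.8 Ω
  L: Z = jωL = j·2406·0.01 = 0 + j24.06 Ω
Step 3 — Series combination: Z_total = R + L = 15.8 + j24.06 Ω = 28.79∠56.7° Ω.
Step 4 — Power factor: PF = cos(φ) = Re(Z)/|Z| = 15.8/28.79 = 0.5488.
Step 5 — Type: Im(Z) = 24.06 ⇒ lagging (phase φ = 56.7°).

PF = 0.5488 (lagging, φ = 56.7°)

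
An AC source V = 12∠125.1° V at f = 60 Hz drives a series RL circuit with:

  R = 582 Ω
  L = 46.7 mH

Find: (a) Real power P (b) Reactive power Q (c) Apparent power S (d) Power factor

Step 1 — Angular frequency: ω = 2π·f = 2π·60 = 377 rad/s.
Step 2 — Component impedances:
  R: Z = R = 582 Ω
  L: Z = jωL = j·377·0.0467 = 0 + j17.61 Ω
Step 3 — Series combination: Z_total = R + L = 582 + j17.61 Ω = 582.3∠1.7° Ω.
Step 4 — Source phasor: V = 12∠125.1° V = -6.9 + j9.818 V.
Step 5 — Current: I = V / Z = -0.01134 + j0.01721 A = 0.02061∠123.4° A.
Step 6 — Complex power: S = V·I* = 0.2472 + j0.007478 VA.
Step 7 — Real power: P = Re(S) = 0.2472 W.
Step 8 — Reactive power: Q = Im(S) = 0.007478 VAR.
Step 9 — Apparent power: |S| = 0.2473 VA.
Step 10 — Power factor: PF = P/|S| = 0.9995 (lagging).

(a) P = 0.2472 W  (b) Q = 0.007478 VAR  (c) S = 0.2473 VA  (d) PF = 0.9995 (lagging)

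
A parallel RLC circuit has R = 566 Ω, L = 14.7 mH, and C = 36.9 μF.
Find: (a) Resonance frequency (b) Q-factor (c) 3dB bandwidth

Step 1 — Resonance: ω₀ = 1/√(LC) = 1/√(0.0147·3.69e-05) = 1358 rad/s.
Step 2 — f₀ = ω₀/(2π) = 216.1 Hz.
Step 3 — Parallel Q: Q = R/(ω₀L) = 566/(1358·0.0147) = 28.36.
Step 4 — Bandwidth: Δω = ω₀/Q = 47.88 rad/s; BW = Δω/(2π) = 7.62 Hz.

(a) f₀ = 216.1 Hz  (b) Q = 28.36  (c) BW = 7.62 Hz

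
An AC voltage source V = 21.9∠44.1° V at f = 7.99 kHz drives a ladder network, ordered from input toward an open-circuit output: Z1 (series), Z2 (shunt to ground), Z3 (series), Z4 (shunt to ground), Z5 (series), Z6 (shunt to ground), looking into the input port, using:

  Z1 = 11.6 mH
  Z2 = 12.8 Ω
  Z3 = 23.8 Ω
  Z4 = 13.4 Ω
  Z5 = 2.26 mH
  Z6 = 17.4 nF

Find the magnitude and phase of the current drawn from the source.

Step 1 — Angular frequency: ω = 2π·f = 2π·7990 = 5.02e+04 rad/s.
Step 2 — Component impedances:
  Z1: Z = jωL = j·5.02e+04·0.0116 = 0 + j582.4 Ω
  Z2: Z = R = 12.8 Ω
  Z3: Z = R = 23.8 Ω
  Z4: Z = R = 13.4 Ω
  Z5: Z = jωL = j·5.02e+04·0.00226 = 0 + j113.5 Ω
  Z6: Z = 1/(jωC) = -j/(ω·C) = 0 - j1145 Ω
Step 3 — Ladder network (open output): work backward from the far end, alternating series and parallel combinations. Z_in = 9.523 + j582.3 Ω = 582.4∠89.1° Ω.
Step 4 — Source phasor: V = 21.9∠44.1° V = 15.73 + j15.24 V.
Step 5 — Ohm's law: I = V / Z_total = (15.73 + j15.24) / (9.523 + j582.3) = 0.02661 - j0.02657 A.
Step 6 — Convert to polar: |I| = 0.0376 A, ∠I = -45.0°.

I = 0.0376∠-45.0° A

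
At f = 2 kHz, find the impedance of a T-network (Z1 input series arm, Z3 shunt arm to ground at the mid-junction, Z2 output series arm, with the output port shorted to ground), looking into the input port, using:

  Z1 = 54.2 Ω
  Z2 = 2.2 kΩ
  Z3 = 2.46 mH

Step 1 — Angular frequency: ω = 2π·f = 2π·2000 = 1.257e+04 rad/s.
Step 2 — Component impedances:
  Z1: Z = R = 54.2 Ω
  Z2: Z = R = 2200 Ω
  Z3: Z = jωL = j·1.257e+04·0.00246 = 0 + j30.91 Ω
Step 3 — With the output port shorted to ground, the output series arm Z2 runs from the junction to ground; the shunt arm Z3 also runs from the junction to ground. They appear in parallel: Z3 || Z2 = 0.4343 + j30.91 Ω.
Step 4 — Series with input arm Z1: Z_in = Z1 + (Z3 || Z2) = 54.63 + j30.91 Ω = 62.77∠29.5° Ω.

Z = 54.63 + j30.91 Ω = 62.77∠29.5° Ω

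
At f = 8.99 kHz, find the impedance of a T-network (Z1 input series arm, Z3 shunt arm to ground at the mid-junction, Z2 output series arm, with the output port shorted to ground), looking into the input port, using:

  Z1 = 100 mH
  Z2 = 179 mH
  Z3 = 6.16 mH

Step 1 — Angular frequency: ω = 2π·f = 2π·8990 = 5.649e+04 rad/s.
Step 2 — Component impedances:
  Z1: Z = jωL = j·5.649e+04·0.1 = 0 + j5649 Ω
  Z2: Z = jωL = j·5.649e+04·0.179 = 0 + j1.011e+04 Ω
  Z3: Z = jωL = j·5.649e+04·0.00616 = 0 + j348 Ω
Step 3 — With the output port shorted to ground, the output series arm Z2 runs from the junction to ground; the shunt arm Z3 also runs from the junction to ground. They appear in parallel: Z3 || Z2 = 0 + j336.4 Ω.
Step 4 — Series with input arm Z1: Z_in = Z1 + (Z3 || Z2) = 0 + j5985 Ω = 5985∠90.0° Ω.

Z = 0 + j5985 Ω = 5985∠90.0° Ω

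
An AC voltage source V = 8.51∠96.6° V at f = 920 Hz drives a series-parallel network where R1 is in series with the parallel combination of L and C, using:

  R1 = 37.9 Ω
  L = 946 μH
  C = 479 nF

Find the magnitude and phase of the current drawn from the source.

Step 1 — Angular frequency: ω = 2π·f = 2π·920 = 5781 rad/s.
Step 2 — Component impedances:
  R1: Z = R = 37.9 Ω
  L: Z = jωL = j·5781·0.000946 = 0 + j5.468 Ω
  C: Z = 1/(jωC) = -j/(ω·C) = 0 - j361.2 Ω
Step 3 — Parallel branch: L || C = 1/(1/L + 1/C) = 0 + j5.552 Ω.
Step 4 — Series with R1: Z_total = R1 + (L || C) = 37.9 + j5.552 Ω = 38.3∠8.3° Ω.
Step 5 — Source phasor: V = 8.51∠96.6° V = -0.9781 + j8.454 V.
Step 6 — Ohm's law: I = V / Z_total = (-0.9781 + j8.454) / (37.9 + j5.552) = 0.006725 + j0.2221 A.
Step 7 — Convert to polar: |I| = 0.2222 A, ∠I = 88.3°.

I = 0.2222∠88.3° A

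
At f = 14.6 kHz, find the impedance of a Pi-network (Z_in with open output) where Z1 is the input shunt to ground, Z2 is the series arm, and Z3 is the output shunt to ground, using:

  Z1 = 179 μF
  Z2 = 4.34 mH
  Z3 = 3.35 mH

Step 1 — Angular frequency: ω = 2π·f = 2π·1.46e+04 = 9.173e+04 rad/s.
Step 2 — Component impedances:
  Z1: Z = 1/(jωC) = -j/(ω·C) = 0 - j0.0609 Ω
  Z2: Z = jωL = j·9.173e+04·0.00434 = 0 + j398.1 Ω
  Z3: Z = jωL = j·9.173e+04·0.00335 = 0 + j307.3 Ω
Step 3 — With open output, the series arm Z2 and the output shunt Z3 appear in series to ground: Z2 + Z3 = 0 + j705.4 Ω.
Step 4 — Parallel with input shunt Z1: Z_in = Z1 || (Z2 + Z3) = 0 - j0.0609 Ω = 0.0609∠-90.0° Ω.

Z = 0 - j0.0609 Ω = 0.0609∠-90.0° Ω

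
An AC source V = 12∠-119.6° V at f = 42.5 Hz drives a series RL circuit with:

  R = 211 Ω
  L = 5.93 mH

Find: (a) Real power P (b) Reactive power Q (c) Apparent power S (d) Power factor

Step 1 — Angular frequency: ω = 2π·f = 2π·42.5 = 267 rad/s.
Step 2 — Component impedances:
  R: Z = R = 211 Ω
  L: Z = jωL = j·267·0.00593 = 0 + j1.584 Ω
Step 3 — Series combination: Z_total = R + L = 211 + j1.584 Ω = 211∠0.4° Ω.
Step 4 — Source phasor: V = 12∠-119.6° V = -5.927 - j10.43 V.
Step 5 — Current: I = V / Z = -0.02846 - j0.04924 A = 0.05687∠-120.0° A.
Step 6 — Complex power: S = V·I* = 0.6824 + j0.005121 VA.
Step 7 — Real power: P = Re(S) = 0.6824 W.
Step 8 — Reactive power: Q = Im(S) = 0.005121 VAR.
Step 9 — Apparent power: |S| = 0.6824 VA.
Step 10 — Power factor: PF = P/|S| = 1 (lagging).

(a) P = 0.6824 W  (b) Q = 0.005121 VAR  (c) S = 0.6824 VA  (d) PF = 1 (lagging)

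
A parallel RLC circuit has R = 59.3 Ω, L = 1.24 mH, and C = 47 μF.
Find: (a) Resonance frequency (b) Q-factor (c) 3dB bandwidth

Step 1 — Resonance: ω₀ = 1/√(LC) = 1/√(0.00124·4.7e-05) = 4142 rad/s.
Step 2 — f₀ = ω₀/(2π) = 659.3 Hz.
Step 3 — Parallel Q: Q = R/(ω₀L) = 59.3/(4142·0.00124) = 11.54.
Step 4 — Bandwidth: Δω = ω₀/Q = 358.8 rad/s; BW = Δω/(2π) = 57.1 Hz.

(a) f₀ = 659.3 Hz  (b) Q = 11.54  (c) BW = 57.1 Hz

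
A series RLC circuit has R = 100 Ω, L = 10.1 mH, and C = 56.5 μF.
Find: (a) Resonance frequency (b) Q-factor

Step 1 — Resonance condition Im(Z)=0 gives ω₀ = 1/√(LC).
Step 2 — ω₀ = 1/√(0.0101·5.65e-05) = 1324 rad/s.
Step 3 — f₀ = ω₀/(2π) = 210.7 Hz.
Step 4 — Series Q: Q = ω₀L/R = 1324·0.0101/100 = 0.1337.

(a) f₀ = 210.7 Hz  (b) Q = 0.1337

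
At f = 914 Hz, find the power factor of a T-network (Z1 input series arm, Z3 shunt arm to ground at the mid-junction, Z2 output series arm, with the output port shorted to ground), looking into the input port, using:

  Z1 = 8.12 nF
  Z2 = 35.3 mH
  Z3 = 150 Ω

Step 1 — Angular frequency: ω = 2π·f = 2π·914 = 5743 rad/s.
Step 2 — Component impedances:
  Z1: Z = 1/(jωC) = -j/(ω·C) = 0 - j2.144e+04 Ω
  Z2: Z = jωL = j·5743·0.0353 = 0 + j202.7 Ω
  Z3: Z = R = 150 Ω
Step 3 — With the output port shorted to ground, the output series arm Z2 runs from the junction to ground; the shunt arm Z3 also runs from the junction to ground. They appear in parallel: Z3 || Z2 = 96.93 + j71.72 Ω.
Step 4 — Series with input arm Z1: Z_in = Z1 + (Z3 || Z2) = 96.93 - j2.137e+04 Ω = 2.137e+04∠-89.7° Ω.
Step 5 — Power factor: PF = cos(φ) = Re(Z)/|Z| = 96.931/21373 = 0.004535.
Step 6 — Type: Im(Z) = -2.137e+04 ⇒ leading (phase φ = -89.7°).

PF = 0.004535 (leading, φ = -89.7°)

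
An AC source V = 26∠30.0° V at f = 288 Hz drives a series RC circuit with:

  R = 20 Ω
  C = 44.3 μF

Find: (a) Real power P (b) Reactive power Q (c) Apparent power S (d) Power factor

Step 1 — Angular frequency: ω = 2π·f = 2π·288 = 1810 rad/s.
Step 2 — Component impedances:
  R: Z = R = 20 Ω
  C: Z = 1/(jωC) = -j/(ω·C) = 0 - j12.47 Ω
Step 3 — Series combination: Z_total = R + C = 20 - j12.47 Ω = 23.57∠-32.0° Ω.
Step 4 — Source phasor: V = 26∠30.0° V = 22.52 + j13 V.
Step 5 — Current: I = V / Z = 0.5186 + j0.9735 A = 1.103∠62.0° A.
Step 6 — Complex power: S = V·I* = 24.33 - j15.18 VA.
Step 7 — Real power: P = Re(S) = 24.33 W.
Step 8 — Reactive power: Q = Im(S) = -15.18 VAR.
Step 9 — Apparent power: |S| = 28.68 VA.
Step 10 — Power factor: PF = P/|S| = 0.8485 (leading).

(a) P = 24.33 W  (b) Q = -15.18 VAR  (c) S = 28.68 VA  (d) PF = 0.8485 (leading)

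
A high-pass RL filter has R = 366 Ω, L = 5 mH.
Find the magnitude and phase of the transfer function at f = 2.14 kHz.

Step 1 — Angular frequency: ω = 2π·2140 = 1.345e+04 rad/s.
Step 2 — Transfer function: H(jω) = jωL/(R + jωL).
Step 3 — Numerator jωL = j·67.23; denominator R + jωL = 366 + j67.23.
Step 4 — H = 0.03264 + j0.1777.
Step 5 — Magnitude: |H| = 0.1807 (-14.9 dB); phase: φ = 79.6°.

|H| = 0.1807 (-14.9 dB), φ = 79.6°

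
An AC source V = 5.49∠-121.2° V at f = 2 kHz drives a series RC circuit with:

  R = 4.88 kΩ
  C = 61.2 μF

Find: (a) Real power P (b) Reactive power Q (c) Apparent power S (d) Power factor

Step 1 — Angular frequency: ω = 2π·f = 2π·2000 = 1.257e+04 rad/s.
Step 2 — Component impedances:
  R: Z = R = 4880 Ω
  C: Z = 1/(jωC) = -j/(ω·C) = 0 - j1.3 Ω
Step 3 — Series combination: Z_total = R + C = 4880 - j1.3 Ω = 4880∠-0.0° Ω.
Step 4 — Source phasor: V = 5.49∠-121.2° V = -2.844 - j4.696 V.
Step 5 — Current: I = V / Z = -0.0005825 - j0.0009624 A = 0.001125∠-121.2° A.
Step 6 — Complex power: S = V·I* = 0.006176 - j1.646e-06 VA.
Step 7 — Real power: P = Re(S) = 0.006176 W.
Step 8 — Reactive power: Q = Im(S) = -1.646e-06 VAR.
Step 9 — Apparent power: |S| = 0.006176 VA.
Step 10 — Power factor: PF = P/|S| = 1 (leading).

(a) P = 0.006176 W  (b) Q = -1.646e-06 VAR  (c) S = 0.006176 VA  (d) PF = 1 (leading)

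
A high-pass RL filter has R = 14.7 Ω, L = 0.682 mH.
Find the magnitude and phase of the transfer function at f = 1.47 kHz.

Step 1 — Angular frequency: ω = 2π·1470 = 9236 rad/s.
Step 2 — Transfer function: H(jω) = jωL/(R + jωL).
Step 3 — Numerator jωL = j·6.299; denominator R + jωL = 14.7 + j6.299.
Step 4 — H = 0.1551 + j0.362.
Step 5 — Magnitude: |H| = 0.3939 (-8.1 dB); phase: φ = 66.8°.

|H| = 0.3939 (-8.1 dB), φ = 66.8°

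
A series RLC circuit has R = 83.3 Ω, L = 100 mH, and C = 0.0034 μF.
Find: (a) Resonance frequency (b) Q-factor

Step 1 — Resonance condition Im(Z)=0 gives ω₀ = 1/√(LC).
Step 2 — ω₀ = 1/√(0.1·3.4e-09) = 5.423e+04 rad/s.
Step 3 — f₀ = ω₀/(2π) = 8631 Hz.
Step 4 — Series Q: Q = ω₀L/R = 5.423e+04·0.1/83.3 = 65.11.

(a) f₀ = 8631 Hz  (b) Q = 65.11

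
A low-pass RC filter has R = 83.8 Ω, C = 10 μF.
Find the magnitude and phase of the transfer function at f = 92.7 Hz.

Step 1 — Angular frequency: ω = 2π·92.7 = 582.5 rad/s.
Step 2 — Transfer function: H(jω) = 1/(1 + jωRC).
Step 3 — Denominator: 1 + jωRC = 1 + j·582.5·83.8·1e-05 = 1 + j0.4881.
Step 4 — H = 0.8076 - j0.3942.
Step 5 — Magnitude: |H| = 0.8987 (-0.9 dB); phase: φ = -26.0°.

|H| = 0.8987 (-0.9 dB), φ = -26.0°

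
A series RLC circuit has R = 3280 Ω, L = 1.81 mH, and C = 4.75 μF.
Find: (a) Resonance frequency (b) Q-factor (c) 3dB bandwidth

Step 1 — Resonance condition Im(Z)=0 gives ω₀ = 1/√(LC).
Step 2 — ω₀ = 1/√(0.00181·4.75e-06) = 1.078e+04 rad/s.
Step 3 — f₀ = ω₀/(2π) = 1716 Hz.
Step 4 — Series Q: Q = ω₀L/R = 1.078e+04·0.00181/3280 = 0.005951.
Step 5 — 3dB bandwidth: Δω = ω₀/Q = 1.812e+06 rad/s; BW = Δω/(2π) = 2.884e+05 Hz.

(a) f₀ = 1716 Hz  (b) Q = 0.005951  (c) BW = 2.884e+05 Hz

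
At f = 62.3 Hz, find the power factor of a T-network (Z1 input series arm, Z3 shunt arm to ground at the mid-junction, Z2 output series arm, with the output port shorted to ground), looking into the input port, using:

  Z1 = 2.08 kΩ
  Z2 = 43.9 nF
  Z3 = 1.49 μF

Step 1 — Angular frequency: ω = 2π·f = 2π·62.3 = 391.4 rad/s.
Step 2 — Component impedances:
  Z1: Z = R = 2080 Ω
  Z2: Z = 1/(jωC) = -j/(ω·C) = 0 - j5.819e+04 Ω
  Z3: Z = 1/(jωC) = -j/(ω·C) = 0 - j1715 Ω
Step 3 — With the output port shorted to ground, the output series arm Z2 runs from the junction to ground; the shunt arm Z3 also runs from the junction to ground. They appear in parallel: Z3 || Z2 = 0 - j1665 Ω.
Step 4 — Series with input arm Z1: Z_in = Z1 + (Z3 || Z2) = 2080 - j1665 Ω = 2665∠-38.7° Ω.
Step 5 — Power factor: PF = cos(φ) = Re(Z)/|Z| = 2080/2664.6 = 0.7806.
Step 6 — Type: Im(Z) = -1665 ⇒ leading (phase φ = -38.7°).

PF = 0.7806 (leading, φ = -38.7°)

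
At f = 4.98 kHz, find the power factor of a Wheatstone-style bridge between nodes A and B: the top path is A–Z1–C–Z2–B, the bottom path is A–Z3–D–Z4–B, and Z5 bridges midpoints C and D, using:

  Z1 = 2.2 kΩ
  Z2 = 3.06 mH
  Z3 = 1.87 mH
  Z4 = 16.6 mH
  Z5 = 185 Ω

Step 1 — Angular frequency: ω = 2π·f = 2π·4980 = 3.129e+04 rad/s.
Step 2 — Component impedances:
  Z1: Z = R = 2200 Ω
  Z2: Z = jωL = j·3.129e+04·0.00306 = 0 + j95.75 Ω
  Z3: Z = jωL = j·3.129e+04·0.00187 = 0 + j58.51 Ω
  Z4: Z = jωL = j·3.129e+04·0.0166 = 0 + j519.4 Ω
  Z5: Z = R = 185 Ω
Step 3 — Bridge requires nodal analysis (the Z5 bridge couples midpoints C and D, so the two paths cannot be reduced to a simple series/parallel combination). Setting node B to ground and injecting 1 A at node A, the 3-node admittance system at A, C, D solves to V_A = Z_AB = 116.1 + j163.7 Ω = 200.7∠54.7° Ω.
Step 4 — Power factor: PF = cos(φ) = Re(Z)/|Z| = 116.1/200.7 = 0.5785.
Step 5 — Type: Im(Z) = 163.7 ⇒ lagging (phase φ = 54.7°).

PF = 0.5785 (lagging, φ = 54.7°)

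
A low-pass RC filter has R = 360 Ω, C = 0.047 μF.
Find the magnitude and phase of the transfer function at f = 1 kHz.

Step 1 — Angular frequency: ω = 2π·1000 = 6283 rad/s.
Step 2 — Transfer function: H(jω) = 1/(1 + jωRC).
Step 3 — Denominator: 1 + jωRC = 1 + j·6283·360·4.7e-08 = 1 + j0.1063.
Step 4 — H = 0.9888 - j0.1051.
Step 5 — Magnitude: |H| = 0.9944 (-0.0 dB); phase: φ = -6.1°.

|H| = 0.9944 (-0.0 dB), φ = -6.1°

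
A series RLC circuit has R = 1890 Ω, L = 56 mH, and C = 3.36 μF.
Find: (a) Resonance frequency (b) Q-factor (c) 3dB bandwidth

Step 1 — Resonance: ω₀ = 1/√(LC) = 1/√(0.056·3.36e-06) = 2305 rad/s.
Step 2 — f₀ = ω₀/(2π) = 366.9 Hz.
Step 3 — Series Q: Q = ω₀L/R = 2305·0.056/1890 = 0.06831.
Step 4 — Bandwidth: Δω = ω₀/Q = 3.375e+04 rad/s; BW = Δω/(2π) = 5371 Hz.

(a) f₀ = 366.9 Hz  (b) Q = 0.06831  (c) BW = 5371 Hz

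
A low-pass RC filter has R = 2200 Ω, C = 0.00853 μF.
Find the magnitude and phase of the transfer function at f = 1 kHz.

Step 1 — Angular frequency: ω = 2π·1000 = 6283 rad/s.
Step 2 — Transfer function: H(jω) = 1/(1 + jωRC).
Step 3 — Denominator: 1 + jωRC = 1 + j·6283·2200·8.53e-09 = 1 + j0.1179.
Step 4 — H = 0.9863 - j0.1163.
Step 5 — Magnitude: |H| = 0.9931 (-0.1 dB); phase: φ = -6.7°.

|H| = 0.9931 (-0.1 dB), φ = -6.7°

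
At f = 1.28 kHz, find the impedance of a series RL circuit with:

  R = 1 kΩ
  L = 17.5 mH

Step 1 — Angular frequency: ω = 2π·f = 2π·1280 = 8042 rad/s.
Step 2 — Component impedances:
  R: Z = R = 1000 Ω
  L: Z = jωL = j·8042·0.0175 = 0 + j140.7 Ω
Step 3 — Series combination: Z_total = R + L = 1000 + j140.7 Ω = 1010∠8.0° Ω.

Z = 1000 + j140.7 Ω = 1010∠8.0° Ω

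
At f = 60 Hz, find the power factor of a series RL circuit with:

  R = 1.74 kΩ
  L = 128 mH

Step 1 — Angular frequency: ω = 2π·f = 2π·60 = 377 rad/s.
Step 2 — Component impedances:
  R: Z = R = 1740 Ω
  L: Z = jωL = j·377·0.128 = 0 + j48.25 Ω
Step 3 — Series combination: Z_total = R + L = 1740 + j48.25 Ω = 1741∠1.6° Ω.
Step 4 — Power factor: PF = cos(φ) = Re(Z)/|Z| = 1740/1740.7 = 0.9996.
Step 5 — Type: Im(Z) = 48.25 ⇒ lagging (phase φ = 1.6°).

PF = 0.9996 (lagging, φ = 1.6°)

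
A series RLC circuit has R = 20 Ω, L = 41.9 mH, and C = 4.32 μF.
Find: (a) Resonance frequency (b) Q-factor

Step 1 — Resonance condition Im(Z)=0 gives ω₀ = 1/√(LC).
Step 2 — ω₀ = 1/√(0.0419·4.32e-06) = 2350 rad/s.
Step 3 — f₀ = ω₀/(2π) = 374.1 Hz.
Step 4 — Series Q: Q = ω₀L/R = 2350·0.0419/20 = 4.924.

(a) f₀ = 374.1 Hz  (b) Q = 4.924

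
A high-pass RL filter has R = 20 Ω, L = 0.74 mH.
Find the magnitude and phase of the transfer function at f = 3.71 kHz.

Step 1 — Angular frequency: ω = 2π·3710 = 2.331e+04 rad/s.
Step 2 — Transfer function: H(jω) = jωL/(R + jωL).
Step 3 — Numerator jωL = j·17.25; denominator R + jωL = 20 + j17.25.
Step 4 — H = 0.4266 + j0.4946.
Step 5 — Magnitude: |H| = 0.6531 (-3.7 dB); phase: φ = 49.2°.

|H| = 0.6531 (-3.7 dB), φ = 49.2°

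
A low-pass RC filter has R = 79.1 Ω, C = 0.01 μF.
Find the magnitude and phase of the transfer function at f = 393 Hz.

Step 1 — Angular frequency: ω = 2π·393 = 2469 rad/s.
Step 2 — Transfer function: H(jω) = 1/(1 + jωRC).
Step 3 — Denominator: 1 + jωRC = 1 + j·2469·79.1·1e-08 = 1 + j0.001953.
Step 4 — H = 1 - j0.001953.
Step 5 — Magnitude: |H| = 1 (-0.0 dB); phase: φ = -0.1°.

|H| = 1 (-0.0 dB), φ = -0.1°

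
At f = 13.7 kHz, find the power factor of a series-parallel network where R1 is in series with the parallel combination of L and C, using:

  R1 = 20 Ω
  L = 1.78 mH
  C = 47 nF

Step 1 — Angular frequency: ω = 2π·f = 2π·1.37e+04 = 8.608e+04 rad/s.
Step 2 — Component impedances:
  R1: Z = R = 20 Ω
  L: Z = jωL = j·8.608e+04·0.00178 = 0 + j153.2 Ω
  C: Z = 1/(jωC) = -j/(ω·C) = 0 - j247.2 Ω
Step 3 — Parallel branch: L || C = 1/(1/L + 1/C) = 0 + j403.1 Ω.
Step 4 — Series with R1: Z_total = R1 + (L || C) = 20 + j403.1 Ω = 403.6∠87.2° Ω.
Step 5 — Power factor: PF = cos(φ) = Re(Z)/|Z| = 20/403.6 = 0.04955.
Step 6 — Type: Im(Z) = 403.1 ⇒ lagging (phase φ = 87.2°).

PF = 0.04955 (lagging, φ = 87.2°)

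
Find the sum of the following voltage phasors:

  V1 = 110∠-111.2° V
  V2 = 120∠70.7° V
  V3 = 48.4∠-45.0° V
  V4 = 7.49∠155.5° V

Step 1 — Convert each phasor to rectangular form:
  V1 = 110·(cos(-111.2°) + j·sin(-111.2°)) = -39.78 - j102.6 V
  V2 = 120·(cos(70.7°) + j·sin(70.7°)) = 39.66 + j113.3 V
  V3 = 48.4·(cos(-45.0°) + j·sin(-45.0°)) = 34.22 - j34.22 V
  V4 = 7.49·(cos(155.5°) + j·sin(155.5°)) = -6.816 + j3.106 V
Step 2 — Sum components: V_total = 27.29 - j20.42 V.
Step 3 — Convert to polar: |V_total| = 34.08 V, ∠V_total = -36.8°.

V_total = 34.08∠-36.8° V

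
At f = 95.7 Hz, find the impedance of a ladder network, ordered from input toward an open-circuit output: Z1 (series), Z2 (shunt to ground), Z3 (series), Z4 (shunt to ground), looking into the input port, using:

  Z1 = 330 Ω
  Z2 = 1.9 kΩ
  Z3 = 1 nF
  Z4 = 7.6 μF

Step 1 — Angular frequency: ω = 2π·f = 2π·95.7 = 601.3 rad/s.
Step 2 — Component impedances:
  Z1: Z = R = 330 Ω
  Z2: Z = R = 1900 Ω
  Z3: Z = 1/(jωC) = -j/(ω·C) = 0 - j1.663e+06 Ω
  Z4: Z = 1/(jωC) = -j/(ω·C) = 0 - j218.8 Ω
Step 3 — Ladder network (open output): work backward from the far end, alternating series and parallel combinations. Z_in = 2230 - j2.17 Ω = 2230∠-0.1° Ω.

Z = 2230 - j2.17 Ω = 2230∠-0.1° Ω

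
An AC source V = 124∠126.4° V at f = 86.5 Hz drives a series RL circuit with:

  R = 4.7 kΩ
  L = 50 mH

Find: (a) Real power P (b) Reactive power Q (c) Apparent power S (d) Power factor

Step 1 — Angular frequency: ω = 2π·f = 2π·86.5 = 543.5 rad/s.
Step 2 — Component impedances:
  R: Z = R = 4700 Ω
  L: Z = jωL = j·543.5·0.05 = 0 + j27.17 Ω
Step 3 — Series combination: Z_total = R + L = 4700 + j27.17 Ω = 4700∠0.3° Ω.
Step 4 — Source phasor: V = 124∠126.4° V = -73.58 + j99.81 V.
Step 5 — Current: I = V / Z = -0.01553 + j0.02133 A = 0.02638∠126.1° A.
Step 6 — Complex power: S = V·I* = 3.271 + j0.01891 VA.
Step 7 — Real power: P = Re(S) = 3.271 W.
Step 8 — Reactive power: Q = Im(S) = 0.01891 VAR.
Step 9 — Apparent power: |S| = 3.271 VA.
Step 10 — Power factor: PF = P/|S| = 1 (lagging).

(a) P = 3.271 W  (b) Q = 0.01891 VAR  (c) S = 3.271 VA  (d) PF = 1 (lagging)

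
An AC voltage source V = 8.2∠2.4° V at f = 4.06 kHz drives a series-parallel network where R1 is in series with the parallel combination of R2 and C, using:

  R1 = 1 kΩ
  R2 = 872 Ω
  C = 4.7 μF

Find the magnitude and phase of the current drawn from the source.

Step 1 — Angular frequency: ω = 2π·f = 2π·4060 = 2.551e+04 rad/s.
Step 2 — Component impedances:
  R1: Z = R = 1000 Ω
  R2: Z = R = 872 Ω
  C: Z = 1/(jωC) = -j/(ω·C) = 0 - j8.341 Ω
Step 3 — Parallel branch: R2 || C = 1/(1/R2 + 1/C) = 0.07977 - j8.34 Ω.
Step 4 — Series with R1: Z_total = R1 + (R2 || C) = 1000 - j8.34 Ω = 1000∠-0.5° Ω.
Step 5 — Source phasor: V = 8.2∠2.4° V = 8.193 + j0.3434 V.
Step 6 — Ohm's law: I = V / Z_total = (8.193 + j0.3434) / (1000 - j8.34) = 0.008189 + j0.0004116 A.
Step 7 — Convert to polar: |I| = 0.008199 A, ∠I = 2.9°.

I = 0.008199∠2.9° A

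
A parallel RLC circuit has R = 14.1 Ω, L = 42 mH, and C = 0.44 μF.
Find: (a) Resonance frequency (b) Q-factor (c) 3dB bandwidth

Step 1 — Resonance: ω₀ = 1/√(LC) = 1/√(0.042·4.4e-07) = 7356 rad/s.
Step 2 — f₀ = ω₀/(2π) = 1171 Hz.
Step 3 — Parallel Q: Q = R/(ω₀L) = 14.1/(7356·0.042) = 0.04564.
Step 4 — Bandwidth: Δω = ω₀/Q = 1.612e+05 rad/s; BW = Δω/(2π) = 2.565e+04 Hz.

(a) f₀ = 1171 Hz  (b) Q = 0.04564  (c) BW = 2.565e+04 Hz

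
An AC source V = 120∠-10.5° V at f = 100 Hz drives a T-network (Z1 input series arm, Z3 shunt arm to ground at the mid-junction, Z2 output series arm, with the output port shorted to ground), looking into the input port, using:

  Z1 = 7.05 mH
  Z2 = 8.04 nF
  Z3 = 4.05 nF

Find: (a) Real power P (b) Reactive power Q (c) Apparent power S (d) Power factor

Step 1 — Angular frequency: ω = 2π·f = 2π·100 = 628.3 rad/s.
Step 2 — Component impedances:
  Z1: Z = jωL = j·628.3·0.00705 = 0 + j4.43 Ω
  Z2: Z = 1/(jωC) = -j/(ω·C) = 0 - j1.98e+05 Ω
  Z3: Z = 1/(jωC) = -j/(ω·C) = 0 - j3.93e+05 Ω
Step 3 — With the output port shorted to ground, the output series arm Z2 runs from the junction to ground; the shunt arm Z3 also runs from the junction to ground. They appear in parallel: Z3 || Z2 = 0 - j1.316e+05 Ω.
Step 4 — Series with input arm Z1: Z_in = Z1 + (Z3 || Z2) = 0 - j1.316e+05 Ω = 1.316e+05∠-90.0° Ω.
Step 5 — Source phasor: V = 120∠-10.5° V = 118 - j21.87 V.
Step 6 — Current: I = V / Z = 0.0001661 + j0.0008963 A = 0.0009116∠79.5° A.
Step 7 — Complex power: S = V·I* = 0 - j0.1094 VA.
Step 8 — Real power: P = Re(S) = 0 W.
Step 9 — Reactive power: Q = Im(S) = -0.1094 VAR.
Step 10 — Apparent power: |S| = 0.1094 VA.
Step 11 — Power factor: PF = P/|S| = 0 (leading).

(a) P = 0 W  (b) Q = -0.1094 VAR  (c) S = 0.1094 VA  (d) PF = 0 (leading)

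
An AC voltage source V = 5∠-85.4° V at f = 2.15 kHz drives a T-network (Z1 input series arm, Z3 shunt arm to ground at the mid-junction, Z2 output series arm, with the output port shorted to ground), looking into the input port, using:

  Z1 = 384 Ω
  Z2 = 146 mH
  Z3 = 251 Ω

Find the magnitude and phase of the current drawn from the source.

Step 1 — Angular frequency: ω = 2π·f = 2π·2150 = 1.351e+04 rad/s.
Step 2 — Component impedances:
  Z1: Z = R = 384 Ω
  Z2: Z = jωL = j·1.351e+04·0.146 = 0 + j1972 Ω
  Z3: Z = R = 251 Ω
Step 3 — With the output port shorted to ground, the output series arm Z2 runs from the junction to ground; the shunt arm Z3 also runs from the junction to ground. They appear in parallel: Z3 || Z2 = 247 + j31.43 Ω.
Step 4 — Series with input arm Z1: Z_in = Z1 + (Z3 || Z2) = 631 + j31.43 Ω = 631.8∠2.9° Ω.
Step 5 — Source phasor: V = 5∠-85.4° V = 0.401 - j4.984 V.
Step 6 — Ohm's law: I = V / Z_total = (0.401 - j4.984) / (631 + j31.43) = 0.0002414 - j0.00791 A.
Step 7 — Convert to polar: |I| = 0.007914 A, ∠I = -88.3°.

I = 0.007914∠-88.3° A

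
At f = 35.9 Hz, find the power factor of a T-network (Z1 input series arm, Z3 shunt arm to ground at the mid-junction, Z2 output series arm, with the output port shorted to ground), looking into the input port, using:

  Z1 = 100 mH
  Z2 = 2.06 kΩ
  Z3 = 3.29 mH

Step 1 — Angular frequency: ω = 2π·f = 2π·35.9 = 225.6 rad/s.
Step 2 — Component impedances:
  Z1: Z = jωL = j·225.6·0.1 = 0 + j22.56 Ω
  Z2: Z = R = 2060 Ω
  Z3: Z = jωL = j·225.6·0.00329 = 0 + j0.7421 Ω
Step 3 — With the output port shorted to ground, the output series arm Z2 runs from the junction to ground; the shunt arm Z3 also runs from the junction to ground. They appear in parallel: Z3 || Z2 = 0.0002673 + j0.7421 Ω.
Step 4 — Series with input arm Z1: Z_in = Z1 + (Z3 || Z2) = 0.0002673 + j23.3 Ω = 23.3∠90.0° Ω.
Step 5 — Power factor: PF = cos(φ) = Re(Z)/|Z| = 0.0002673/23.3 = 1.147e-05.
Step 6 — Type: Im(Z) = 23.3 ⇒ lagging (phase φ = 90.0°).

PF = 1.147e-05 (lagging, φ = 90.0°)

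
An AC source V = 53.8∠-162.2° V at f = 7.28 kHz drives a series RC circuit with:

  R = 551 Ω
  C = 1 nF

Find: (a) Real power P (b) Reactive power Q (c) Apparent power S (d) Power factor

Step 1 — Angular frequency: ω = 2π·f = 2π·7280 = 4.574e+04 rad/s.
Step 2 — Component impedances:
  R: Z = R = 551 Ω
  C: Z = 1/(jωC) = -j/(ω·C) = 0 - j2.186e+04 Ω
Step 3 — Series combination: Z_total = R + C = 551 - j2.186e+04 Ω = 2.187e+04∠-88.6° Ω.
Step 4 — Source phasor: V = 53.8∠-162.2° V = -51.22 - j16.45 V.
Step 5 — Current: I = V / Z = 0.0006928 - j0.002361 A = 0.00246∠-73.6° A.
Step 6 — Complex power: S = V·I* = 0.003335 - j0.1323 VA.
Step 7 — Real power: P = Re(S) = 0.003335 W.
Step 8 — Reactive power: Q = Im(S) = -0.1323 VAR.
Step 9 — Apparent power: |S| = 0.1324 VA.
Step 10 — Power factor: PF = P/|S| = 0.0252 (leading).

(a) P = 0.003335 W  (b) Q = -0.1323 VAR  (c) S = 0.1324 VA  (d) PF = 0.0252 (leading)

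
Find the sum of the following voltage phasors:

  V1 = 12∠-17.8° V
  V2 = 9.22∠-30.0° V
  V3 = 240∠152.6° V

Step 1 — Convert each phasor to rectangular form:
  V1 = 12·(cos(-17.8°) + j·sin(-17.8°)) = 11.43 - j3.668 V
  V2 = 9.22·(cos(-30.0°) + j·sin(-30.0°)) = 7.985 - j4.61 V
  V3 = 240·(cos(152.6°) + j·sin(152.6°)) = -213.1 + j110.4 V
Step 2 — Sum components: V_total = -193.7 + j102.2 V.
Step 3 — Convert to polar: |V_total| = 219 V, ∠V_total = 152.2°.

V_total = 219∠152.2° V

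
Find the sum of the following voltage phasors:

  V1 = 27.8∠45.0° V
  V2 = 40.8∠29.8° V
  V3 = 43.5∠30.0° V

Step 1 — Convert each phasor to rectangular form:
  V1 = 27.8·(cos(45.0°) + j·sin(45.0°)) = 19.66 + j19.66 V
  V2 = 40.8·(cos(29.8°) + j·sin(29.8°)) = 35.4 + j20.28 V
  V3 = 43.5·(cos(30.0°) + j·sin(30.0°)) = 37.67 + j21.75 V
Step 2 — Sum components: V_total = 92.73 + j61.68 V.
Step 3 — Convert to polar: |V_total| = 111.4 V, ∠V_total = 33.6°.

V_total = 111.4∠33.6° V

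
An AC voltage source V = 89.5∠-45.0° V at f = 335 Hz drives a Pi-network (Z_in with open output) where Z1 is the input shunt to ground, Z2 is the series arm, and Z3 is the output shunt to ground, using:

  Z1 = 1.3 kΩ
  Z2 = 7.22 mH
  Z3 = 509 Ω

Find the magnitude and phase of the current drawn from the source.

Step 1 — Angular frequency: ω = 2π·f = 2π·335 = 2105 rad/s.
Step 2 — Component impedances:
  Z1: Z = R = 1300 Ω
  Z2: Z = jωL = j·2105·0.00722 = 0 + j15.2 Ω
  Z3: Z = R = 509 Ω
Step 3 — With open output, the series arm Z2 and the output shunt Z3 appear in series to ground: Z2 + Z3 = 509 + j15.2 Ω.
Step 4 — Parallel with input shunt Z1: Z_in = Z1 || (Z2 + Z3) = 365.8 + j7.848 Ω = 365.9∠1.2° Ω.
Step 5 — Source phasor: V = 89.5∠-45.0° V = 63.29 - j63.29 V.
Step 6 — Ohm's law: I = V / Z_total = (63.29 - j63.29) / (365.8 + j7.848) = 0.1692 - j0.1766 A.
Step 7 — Convert to polar: |I| = 0.2446 A, ∠I = -46.2°.

I = 0.2446∠-46.2° A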